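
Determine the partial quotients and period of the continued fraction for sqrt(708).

Write x_i = (sqrt(708) + m_i)/d_i with (m_0, d_0) = (0, 1). a_0 = floor(sqrt(708)) = 26, since 26^2 = 676 <= 708 < 729 = 27^2.
Iterate m_{i+1} = d_i*a_i - m_i, d_{i+1} = (708 - m_{i+1}^2)/d_i, a_{i+1} = floor((a_0 + m_{i+1})/d_{i+1}):
  m_1 = 1*26 - 0 = 26, d_1 = (708 - 26^2)/1 = 32/1 = 32, a_1 = floor((26 + 26)/32) = 1.
  m_2 = 32*1 - 26 = 6, d_2 = (708 - 6^2)/32 = 672/32 = 21, a_2 = floor((26 + 6)/21) = 1.
  m_3 = 21*1 - 6 = 15, d_3 = (708 - 15^2)/21 = 483/21 = 23, a_3 = floor((26 + 15)/23) = 1.
  m_4 = 23*1 - 15 = 8, d_4 = (708 - 8^2)/23 = 644/23 = 28, a_4 = floor((26 + 8)/28) = 1.
  m_5 = 28*1 - 8 = 20, d_5 = (708 - 20^2)/28 = 308/28 = 11, a_5 = floor((26 + 20)/11) = 4.
  m_6 = 11*4 - 20 = 24, d_6 = (708 - 24^2)/11 = 132/11 = 12, a_6 = floor((26 + 24)/12) = 4.
  m_7 = 12*4 - 24 = 24, d_7 = (708 - 24^2)/12 = 132/12 = 11, a_7 = floor((26 + 24)/11) = 4.
  m_8 = 11*4 - 24 = 20, d_8 = (708 - 20^2)/11 = 308/11 = 28, a_8 = floor((26 + 20)/28) = 1.
  m_9 = 28*1 - 20 = 8, d_9 = (708 - 8^2)/28 = 644/28 = 23, a_9 = floor((26 + 8)/23) = 1.
  m_10 = 23*1 - 8 = 15, d_10 = (708 - 15^2)/23 = 483/23 = 21, a_10 = floor((26 + 15)/21) = 1.
  m_11 = 21*1 - 15 = 6, d_11 = (708 - 6^2)/21 = 672/21 = 32, a_11 = floor((26 + 6)/32) = 1.
  m_12 = 32*1 - 6 = 26, d_12 = (708 - 26^2)/32 = 32/32 = 1, a_12 = floor((26 + 26)/1) = 52.
  m_13 = 1*52 - 26 = 26, d_13 = (708 - 26^2)/1 = 32/1 = 32: (m_13, d_13) = (m_1, d_1) = (26, 32), so from here the quotients repeat a_1, ..., a_12; the period length is 12.
Hence the expansion of sqrt(708) is a_0 = 26 followed by the repeating block 1, 1, 1, 1, 4, 4, 4, 1, 1, 1, 1, 52 (period 12).

[26; (1, 1, 1, 1, 4, 4, 4, 1, 1, 1, 1, 52)]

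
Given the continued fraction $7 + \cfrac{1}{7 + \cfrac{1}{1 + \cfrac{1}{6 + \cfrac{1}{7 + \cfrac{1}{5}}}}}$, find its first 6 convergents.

7/1, 50/7, 57/8, 392/55, 2801/393, 14397/2020

Using the convergent recurrence p_i = a_i*p_{i-1} + p_{i-2}, q_i = a_i*q_{i-1} + q_{i-2} with p_{-2}=0, p_{-1}=1, q_{-2}=1, q_{-1}=0:
  i=0: a_0=7, p_0 = 7*1 + 0 = 7, q_0 = 7*0 + 1 = 1.
  i=1: a_1=7, p_1 = 7*7 + 1 = 50, q_1 = 7*1 + 0 = 7.
  i=2: a_2=1, p_2 = 1*50 + 7 = 57, q_2 = 1*7 + 1 = 8.
  i=3: a_3=6, p_3 = 6*57 + 50 = 392, q_3 = 6*8 + 7 = 55.
  i=4: a_4=7, p_4 = 7*392 + 57 = 2801, q_4 = 7*55 + 8 = 393.
  i=5: a_5=5, p_5 = 5*2801 + 392 = 14397, q_5 = 5*393 + 55 = 2020.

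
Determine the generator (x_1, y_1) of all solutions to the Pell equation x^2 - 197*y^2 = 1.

(x, y) = (393, 28)

First expand sqrt(197) as a continued fraction. With x_i = (sqrt(197) + m_i)/d_i and (m_0, d_0) = (0, 1): a_0 = floor(sqrt(197)) = 14, since 14^2 = 196 <= 197 < 225 = 15^2.
Iterate m_{i+1} = d_i*a_i - m_i, d_{i+1} = (197 - m_{i+1}^2)/d_i, a_{i+1} = floor((a_0 + m_{i+1})/d_{i+1}):
  m_1 = 1*14 - 0 = 14, d_1 = (197 - 14^2)/1 = 1/1 = 1, a_1 = floor((14 + 14)/1) = 28.
  m_2 = 1*28 - 14 = 14, d_2 = (197 - 14^2)/1 = 1/1 = 1: (m_2, d_2) = (m_1, d_1) = (14, 1), so from here the quotient a_1 repeats; the period length is 1.
So sqrt(197) = [14; (28)] with period length k = 1.
k is odd, so (p_{k-1}, q_{k-1}) only solves x^2 - 197y^2 = -1 and the fundamental solution of x^2 - 197y^2 = 1 is (p_{2k-1}, q_{2k-1}) = (p_1, q_1); compute convergents through index 1, running through the period twice.
Convergents (p_i = a_i*p_{i-1} + p_{i-2}, q_i = a_i*q_{i-1} + q_{i-2} with p_{-2}=0, p_{-1}=1, q_{-2}=1, q_{-1}=0):
  i=0: a_0=14, p_0 = 14*1 + 0 = 14, q_0 = 14*0 + 1 = 1.
  i=1: a_1=28, p_1 = 28*14 + 1 = 393, q_1 = 28*1 + 0 = 28.
Indeed p_0^2 - 197*q_0^2 = 196 - 197 = -1, not +1.
Check: 393^2 - 197*28^2 = 154449 - 154448 = 1, so (x, y) = (393, 28) solves the equation, and by the theorem it is the least positive solution.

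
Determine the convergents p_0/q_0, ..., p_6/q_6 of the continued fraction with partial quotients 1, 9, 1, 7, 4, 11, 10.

1/1, 10/9, 11/10, 87/79, 359/326, 4036/3665, 40719/36976

Using the convergent recurrence p_i = a_i*p_{i-1} + p_{i-2}, q_i = a_i*q_{i-1} + q_{i-2} with p_{-2}=0, p_{-1}=1, q_{-2}=1, q_{-1}=0:
  i=0: a_0=1, p_0 = 1*1 + 0 = 1, q_0 = 1*0 + 1 = 1.
  i=1: a_1=9, p_1 = 9*1 + 1 = 10, q_1 = 9*1 + 0 = 9.
  i=2: a_2=1, p_2 = 1*10 + 1 = 11, q_2 = 1*9 + 1 = 10.
  i=3: a_3=7, p_3 = 7*11 + 10 = 87, q_3 = 7*10 + 9 = 79.
  i=4: a_4=4, p_4 = 4*87 + 11 = 359, q_4 = 4*79 + 10 = 326.
  i=5: a_5=11, p_5 = 11*359 + 87 = 4036, q_5 = 11*326 + 79 = 3665.
  i=6: a_6=10, p_6 = 10*4036 + 359 = 40719, q_6 = 10*3665 + 326 = 36976.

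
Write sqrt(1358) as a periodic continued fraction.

Write x_i = (sqrt(1358) + m_i)/d_i with (m_0, d_0) = (0, 1). a_0 = floor(sqrt(1358)) = 36, since 36^2 = 1296 <= 1358 < 1369 = 37^2.
Iterate m_{i+1} = d_i*a_i - m_i, d_{i+1} = (1358 - m_{i+1}^2)/d_i, a_{i+1} = floor((a_0 + m_{i+1})/d_{i+1}):
  m_1 = 1*36 - 0 = 36, d_1 = (1358 - 36^2)/1 = 62/1 = 62, a_1 = floor((36 + 36)/62) = 1.
  m_2 = 62*1 - 36 = 26, d_2 = (1358 - 26^2)/62 = 682/62 = 11, a_2 = floor((36 + 26)/11) = 5.
  m_3 = 11*5 - 26 = 29, d_3 = (1358 - 29^2)/11 = 517/11 = 47, a_3 = floor((36 + 29)/47) = 1.
  m_4 = 47*1 - 29 = 18, d_4 = (1358 - 18^2)/47 = 1034/47 = 22, a_4 = floor((36 + 18)/22) = 2.
  m_5 = 22*2 - 18 = 26, d_5 = (1358 - 26^2)/22 = 682/22 = 31, a_5 = floor((36 + 26)/31) = 2.
  m_6 = 31*2 - 26 = 36, d_6 = (1358 - 36^2)/31 = 62/31 = 2, a_6 = floor((36 + 36)/2) = 36.
  m_7 = 2*36 - 36 = 36, d_7 = (1358 - 36^2)/2 = 62/2 = 31, a_7 = floor((36 + 36)/31) = 2.
  m_8 = 31*2 - 36 = 26, d_8 = (1358 - 26^2)/31 = 682/31 = 22, a_8 = floor((36 + 26)/22) = 2.
  m_9 = 22*2 - 26 = 18, d_9 = (1358 - 18^2)/22 = 1034/22 = 47, a_9 = floor((36 + 18)/47) = 1.
  m_10 = 47*1 - 18 = 29, d_10 = (1358 - 29^2)/47 = 517/47 = 11, a_10 = floor((36 + 29)/11) = 5.
  m_11 = 11*5 - 29 = 26, d_11 = (1358 - 26^2)/11 = 682/11 = 62, a_11 = floor((36 + 26)/62) = 1.
  m_12 = 62*1 - 26 = 36, d_12 = (1358 - 36^2)/62 = 62/62 = 1, a_12 = floor((36 + 36)/1) = 72.
  m_13 = 1*72 - 36 = 36, d_13 = (1358 - 36^2)/1 = 62/1 = 62: (m_13, d_13) = (m_1, d_1) = (36, 62), so from here the quotients repeat a_1, ..., a_12; the period length is 12.
Hence the expansion of sqrt(1358) is a_0 = 36 followed by the repeating block 1, 5, 1, 2, 2, 36, 2, 2, 1, 5, 1, 72 (period 12).

[36; (1, 5, 1, 2, 2, 36, 2, 2, 1, 5, 1, 72)]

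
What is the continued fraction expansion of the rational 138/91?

[1; 1, 1, 14, 1, 2]

Run the Euclidean algorithm on 138 and 91; the successive quotients are the partial quotients a_0, a_1, ... (each step inverts the fractional part left over by the previous one):
  138 = 1*91 + 47, so a_0 = 1.
  91 = 1*47 + 44, so a_1 = 1.
  47 = 1*44 + 3, so a_2 = 1.
  44 = 14*3 + 2, so a_3 = 14.
  3 = 1*2 + 1, so a_4 = 1.
  2 = 2*1 + 0, so a_5 = 2.
The remainder reaches 0 after 6 divisions, so the expansion has 6 partial quotients, read off in order.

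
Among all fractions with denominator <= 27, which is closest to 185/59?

69/22

Expand x = 185/59 as a continued fraction with the Euclidean algorithm:
  185 = 3*59 + 8, so a_0 = 3.
  59 = 7*8 + 3, so a_1 = 7.
  8 = 2*3 + 2, so a_2 = 2.
  3 = 1*2 + 1, so a_3 = 1.
  2 = 2*1 + 0, so a_4 = 2.
so x = [3; 7, 2, 1, 2].
Convergents (p_i = a_i*p_{i-1} + p_{i-2}, q_i = a_i*q_{i-1} + q_{i-2} with p_{-2}=0, p_{-1}=1, q_{-2}=1, q_{-1}=0), until the denominator exceeds 27:
  i=0: a_0=3, p_0 = 3*1 + 0 = 3, q_0 = 3*0 + 1 = 1.
  i=1: a_1=7, p_1 = 7*3 + 1 = 22, q_1 = 7*1 + 0 = 7.
  i=2: a_2=2, p_2 = 2*22 + 3 = 47, q_2 = 2*7 + 1 = 15.
  i=3: a_3=1, p_3 = 1*47 + 22 = 69, q_3 = 1*15 + 7 = 22.
  i=4: a_4=2, p_4 = 2*69 + 47 = 185, q_4 = 2*22 + 15 = 59.
q_4 = 59 > 27, so the last convergent with denominator <= 27 is p_3/q_3 = 69/22.
The closest fraction with denominator <= 27 is either p_3/q_3 or the intermediate fraction (k*p_3 + p_2)/(k*q_3 + q_2) with the largest k >= 1 whose denominator stays <= 27; these approach x as k grows, and every other convergent or intermediate fraction in range is farther away.
Largest k: floor((27 - q_2)/q_3) = floor((27 - 15)/22) = 0.
Since k = 0, no intermediate fraction beyond p_3/q_3 has denominator <= 27, so the convergent 69/22 is the closest (its error is |185*22 - 69*59|/(59*22) = 1/1298).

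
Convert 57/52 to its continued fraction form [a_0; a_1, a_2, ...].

Run the Euclidean algorithm on 57 and 52; the successive quotients are the partial quotients a_0, a_1, ... (each step inverts the fractional part left over by the previous one):
  57 = 1*52 + 5, so a_0 = 1.
  52 = 10*5 + 2, so a_1 = 10.
  5 = 2*2 + 1, so a_2 = 2.
  2 = 2*1 + 0, so a_3 = 2.
The remainder reaches 0 after 4 divisions, so the expansion has 4 partial quotients, read off in order.

[1; 10, 2, 2]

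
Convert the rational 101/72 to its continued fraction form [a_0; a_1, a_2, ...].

Run the Euclidean algorithm on 101 and 72; the successive quotients are the partial quotients a_0, a_1, ... (each step inverts the fractional part left over by the previous one):
  101 = 1*72 + 29, so a_0 = 1.
  72 = 2*29 + 14, so a_1 = 2.
  29 = 2*14 + 1, so a_2 = 2.
  14 = 14*1 + 0, so a_3 = 14.
The remainder reaches 0 after 4 divisions, so the expansion has 4 partial quotients, read off in order.

[1; 2, 2, 14]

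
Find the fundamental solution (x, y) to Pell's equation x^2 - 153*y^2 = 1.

(x, y) = (2177, 176)

First expand sqrt(153) as a continued fraction. With x_i = (sqrt(153) + m_i)/d_i and (m_0, d_0) = (0, 1): a_0 = floor(sqrt(153)) = 12, since 12^2 = 144 <= 153 < 169 = 13^2.
Iterate m_{i+1} = d_i*a_i - m_i, d_{i+1} = (153 - m_{i+1}^2)/d_i, a_{i+1} = floor((a_0 + m_{i+1})/d_{i+1}):
  m_1 = 1*12 - 0 = 12, d_1 = (153 - 12^2)/1 = 9/1 = 9, a_1 = floor((12 + 12)/9) = 2.
  m_2 = 9*2 - 12 = 6, d_2 = (153 - 6^2)/9 = 117/9 = 13, a_2 = floor((12 + 6)/13) = 1.
  m_3 = 13*1 - 6 = 7, d_3 = (153 - 7^2)/13 = 104/13 = 8, a_3 = floor((12 + 7)/8) = 2.
  m_4 = 8*2 - 7 = 9, d_4 = (153 - 9^2)/8 = 72/8 = 9, a_4 = floor((12 + 9)/9) = 2.
  m_5 = 9*2 - 9 = 9, d_5 = (153 - 9^2)/9 = 72/9 = 8, a_5 = floor((12 + 9)/8) = 2.
  m_6 = 8*2 - 9 = 7, d_6 = (153 - 7^2)/8 = 104/8 = 13, a_6 = floor((12 + 7)/13) = 1.
  m_7 = 13*1 - 7 = 6, d_7 = (153 - 6^2)/13 = 117/13 = 9, a_7 = floor((12 + 6)/9) = 2.
  m_8 = 9*2 - 6 = 12, d_8 = (153 - 12^2)/9 = 9/9 = 1, a_8 = floor((12 + 12)/1) = 24.
  m_9 = 1*24 - 12 = 12, d_9 = (153 - 12^2)/1 = 9/1 = 9: (m_9, d_9) = (m_1, d_1) = (12, 9), so from here the quotients repeat a_1, ..., a_8; the period length is 8.
So sqrt(153) = [12; (2, 1, 2, 2, 2, 1, 2, 24)] with period length k = 8.
k is even, so the fundamental solution of x^2 - 153y^2 = 1 is (p_{k-1}, q_{k-1}) = (p_7, q_7); compute convergents through index 7.
Convergents (p_i = a_i*p_{i-1} + p_{i-2}, q_i = a_i*q_{i-1} + q_{i-2} with p_{-2}=0, p_{-1}=1, q_{-2}=1, q_{-1}=0):
  i=0: a_0=12, p_0 = 12*1 + 0 = 12, q_0 = 12*0 + 1 = 1.
  i=1: a_1=2, p_1 = 2*12 + 1 = 25, q_1 = 2*1 + 0 = 2.
  i=2: a_2=1, p_2 = 1*25 + 12 = 37, q_2 = 1*2 + 1 = 3.
  i=3: a_3=2, p_3 = 2*37 + 25 = 99, q_3 = 2*3 + 2 = 8.
  i=4: a_4=2, p_4 = 2*99 + 37 = 235, q_4 = 2*8 + 3 = 19.
  i=5: a_5=2, p_5 = 2*235 + 99 = 569, q_5 = 2*19 + 8 = 46.
  i=6: a_6=1, p_6 = 1*569 + 235 = 804, q_6 = 1*46 + 19 = 65.
  i=7: a_7=2, p_7 = 2*804 + 569 = 2177, q_7 = 2*65 + 46 = 176.
Check: 2177^2 - 153*176^2 = 4739329 - 4739328 = 1, so (x, y) = (2177, 176) solves the equation, and by the theorem it is the least positive solution.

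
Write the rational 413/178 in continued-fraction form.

[2; 3, 8, 7]

Run the Euclidean algorithm on 413 and 178; the successive quotients are the partial quotients a_0, a_1, ... (each step inverts the fractional part left over by the previous one):
  413 = 2*178 + 57, so a_0 = 2.
  178 = 3*57 + 7, so a_1 = 3.
  57 = 8*7 + 1, so a_2 = 8.
  7 = 7*1 + 0, so a_3 = 7.
The remainder reaches 0 after 4 divisions, so the expansion has 4 partial quotients, read off in order.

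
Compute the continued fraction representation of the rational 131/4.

Run the Euclidean algorithm on 131 and 4; the successive quotients are the partial quotients a_0, a_1, ... (each step inverts the fractional part left over by the previous one):
  131 = 32*4 + 3, so a_0 = 32.
  4 = 1*3 + 1, so a_1 = 1.
  3 = 3*1 + 0, so a_2 = 3.
The remainder reaches 0 after 3 divisions, so the expansion has 3 partial quotients, read off in order.

[32; 1, 3]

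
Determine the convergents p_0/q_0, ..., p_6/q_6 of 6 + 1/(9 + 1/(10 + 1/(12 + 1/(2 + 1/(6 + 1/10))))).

Using the convergent recurrence p_i = a_i*p_{i-1} + p_{i-2}, q_i = a_i*q_{i-1} + q_{i-2} with p_{-2}=0, p_{-1}=1, q_{-2}=1, q_{-1}=0:
  i=0: a_0=6, p_0 = 6*1 + 0 = 6, q_0 = 6*0 + 1 = 1.
  i=1: a_1=9, p_1 = 9*6 + 1 = 55, q_1 = 9*1 + 0 = 9.
  i=2: a_2=10, p_2 = 10*55 + 6 = 556, q_2 = 10*9 + 1 = 91.
  i=3: a_3=12, p_3 = 12*556 + 55 = 6727, q_3 = 12*91 + 9 = 1101.
  i=4: a_4=2, p_4 = 2*6727 + 556 = 14010, q_4 = 2*1101 + 91 = 2293.
  i=5: a_5=6, p_5 = 6*14010 + 6727 = 90787, q_5 = 6*2293 + 1101 = 14859.
  i=6: a_6=10, p_6 = 10*90787 + 14010 = 921880, q_6 = 10*14859 + 2293 = 150883.

6/1, 55/9, 556/91, 6727/1101, 14010/2293, 90787/14859, 921880/150883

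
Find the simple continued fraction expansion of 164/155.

Run the Euclidean algorithm on 164 and 155; the successive quotients are the partial quotients a_0, a_1, ... (each step inverts the fractional part left over by the previous one):
  164 = 1*155 + 9, so a_0 = 1.
  155 = 17*9 + 2, so a_1 = 17.
  9 = 4*2 + 1, so a_2 = 4.
  2 = 2*1 + 0, so a_3 = 2.
The remainder reaches 0 after 4 divisions, so the expansion has 4 partial quotients, read off in order.

[1; 17, 4, 2]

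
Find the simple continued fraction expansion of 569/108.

Run the Euclidean algorithm on 569 and 108; the successive quotients are the partial quotients a_0, a_1, ... (each step inverts the fractional part left over by the previous one):
  569 = 5*108 + 29, so a_0 = 5.
  108 = 3*29 + 21, so a_1 = 3.
  29 = 1*21 + 8, so a_2 = 1.
  21 = 2*8 + 5, so a_3 = 2.
  8 = 1*5 + 3, so a_4 = 1.
  5 = 1*3 + 2, so a_5 = 1.
  3 = 1*2 + 1, so a_6 = 1.
  2 = 2*1 + 0, so a_7 = 2.
The remainder reaches 0 after 8 divisions, so the expansion has 8 partial quotients, read off in order.

[5; 3, 1, 2, 1, 1, 1, 2]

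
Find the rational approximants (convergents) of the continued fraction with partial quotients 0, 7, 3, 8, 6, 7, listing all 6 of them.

Using the convergent recurrence p_i = a_i*p_{i-1} + p_{i-2}, q_i = a_i*q_{i-1} + q_{i-2} with p_{-2}=0, p_{-1}=1, q_{-2}=1, q_{-1}=0:
  i=0: a_0=0, p_0 = 0*1 + 0 = 0, q_0 = 0*0 + 1 = 1.
  i=1: a_1=7, p_1 = 7*0 + 1 = 1, q_1 = 7*1 + 0 = 7.
  i=2: a_2=3, p_2 = 3*1 + 0 = 3, q_2 = 3*7 + 1 = 22.
  i=3: a_3=8, p_3 = 8*3 + 1 = 25, q_3 = 8*22 + 7 = 183.
  i=4: a_4=6, p_4 = 6*25 + 3 = 153, q_4 = 6*183 + 22 = 1120.
  i=5: a_5=7, p_5 = 7*153 + 25 = 1096, q_5 = 7*1120 + 183 = 8023.

0/1, 1/7, 3/22, 25/183, 153/1120, 1096/8023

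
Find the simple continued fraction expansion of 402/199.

[2; 49, 1, 3]

Run the Euclidean algorithm on 402 and 199; the successive quotients are the partial quotients a_0, a_1, ... (each step inverts the fractional part left over by the previous one):
  402 = 2*199 + 4, so a_0 = 2.
  199 = 49*4 + 3, so a_1 = 49.
  4 = 1*3 + 1, so a_2 = 1.
  3 = 3*1 + 0, so a_3 = 3.
The remainder reaches 0 after 4 divisions, so the expansion has 4 partial quotients, read off in order.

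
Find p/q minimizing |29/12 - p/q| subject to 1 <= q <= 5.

Expand x = 29/12 as a continued fraction with the Euclidean algorithm:
  29 = 2*12 + 5, so a_0 = 2.
  12 = 2*5 + 2, so a_1 = 2.
  5 = 2*2 + 1, so a_2 = 2.
  2 = 2*1 + 0, so a_3 = 2.
so x = [2; 2, 2, 2].
Convergents (p_i = a_i*p_{i-1} + p_{i-2}, q_i = a_i*q_{i-1} + q_{i-2} with p_{-2}=0, p_{-1}=1, q_{-2}=1, q_{-1}=0), until the denominator exceeds 5:
  i=0: a_0=2, p_0 = 2*1 + 0 = 2, q_0 = 2*0 + 1 = 1.
  i=1: a_1=2, p_1 = 2*2 + 1 = 5, q_1 = 2*1 + 0 = 2.
  i=2: a_2=2, p_2 = 2*5 + 2 = 12, q_2 = 2*2 + 1 = 5.
  i=3: a_3=2, p_3 = 2*12 + 5 = 29, q_3 = 2*5 + 2 = 12.
q_3 = 12 > 5, so the last convergent with denominator <= 5 is p_2/q_2 = 12/5.
The closest fraction with denominator <= 5 is either p_2/q_2 or the intermediate fraction (k*p_2 + p_1)/(k*q_2 + q_1) with the largest k >= 1 whose denominator stays <= 5; these approach x as k grows, and every other convergent or intermediate fraction in range is farther away.
Largest k: floor((5 - q_1)/q_2) = floor((5 - 2)/5) = 0.
Since k = 0, no intermediate fraction beyond p_2/q_2 has denominator <= 5, so the convergent 12/5 is the closest (its error is |29*5 - 12*12|/(12*5) = 1/60).

12/5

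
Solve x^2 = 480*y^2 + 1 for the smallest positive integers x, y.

(x, y) = (241, 11)

First expand sqrt(480) as a continued fraction. With x_i = (sqrt(480) + m_i)/d_i and (m_0, d_0) = (0, 1): a_0 = floor(sqrt(480)) = 21, since 21^2 = 441 <= 480 < 484 = 22^2.
Iterate m_{i+1} = d_i*a_i - m_i, d_{i+1} = (480 - m_{i+1}^2)/d_i, a_{i+1} = floor((a_0 + m_{i+1})/d_{i+1}):
  m_1 = 1*21 - 0 = 21, d_1 = (480 - 21^2)/1 = 39/1 = 39, a_1 = floor((21 + 21)/39) = 1.
  m_2 = 39*1 - 21 = 18, d_2 = (480 - 18^2)/39 = 156/39 = 4, a_2 = floor((21 + 18)/4) = 9.
  m_3 = 4*9 - 18 = 18, d_3 = (480 - 18^2)/4 = 156/4 = 39, a_3 = floor((21 + 18)/39) = 1.
  m_4 = 39*1 - 18 = 21, d_4 = (480 - 21^2)/39 = 39/39 = 1, a_4 = floor((21 + 21)/1) = 42.
  m_5 = 1*42 - 21 = 21, d_5 = (480 - 21^2)/1 = 39/1 = 39: (m_5, d_5) = (m_1, d_1) = (21, 39), so from here the quotients repeat a_1, ..., a_4; the period length is 4.
So sqrt(480) = [21; (1, 9, 1, 42)] with period length k = 4.
k is even, so the fundamental solution of x^2 - 480y^2 = 1 is (p_{k-1}, q_{k-1}) = (p_3, q_3); compute convergents through index 3.
Convergents (p_i = a_i*p_{i-1} + p_{i-2}, q_i = a_i*q_{i-1} + q_{i-2} with p_{-2}=0, p_{-1}=1, q_{-2}=1, q_{-1}=0):
  i=0: a_0=21, p_0 = 21*1 + 0 = 21, q_0 = 21*0 + 1 = 1.
  i=1: a_1=1, p_1 = 1*21 + 1 = 22, q_1 = 1*1 + 0 = 1.
  i=2: a_2=9, p_2 = 9*22 + 21 = 219, q_2 = 9*1 + 1 = 10.
  i=3: a_3=1, p_3 = 1*219 + 22 = 241, q_3 = 1*10 + 1 = 11.
Check: 241^2 - 480*11^2 = 58081 - 58080 = 1, so (x, y) = (241, 11) solves the equation, and by the theorem it is the least positive solution.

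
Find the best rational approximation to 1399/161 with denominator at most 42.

Expand x = 1399/161 as a continued fraction with the Euclidean algorithm:
  1399 = 8*161 + 111, so a_0 = 8.
  161 = 1*111 + 50, so a_1 = 1.
  111 = 2*50 + 11, so a_2 = 2.
  50 = 4*11 + 6, so a_3 = 4.
  11 = 1*6 + 5, so a_4 = 1.
  6 = 1*5 + 1, so a_5 = 1.
  5 = 5*1 + 0, so a_6 = 5.
so x = [8; 1, 2, 4, 1, 1, 5].
Convergents (p_i = a_i*p_{i-1} + p_{i-2}, q_i = a_i*q_{i-1} + q_{i-2} with p_{-2}=0, p_{-1}=1, q_{-2}=1, q_{-1}=0), until the denominator exceeds 42:
  i=0: a_0=8, p_0 = 8*1 + 0 = 8, q_0 = 8*0 + 1 = 1.
  i=1: a_1=1, p_1 = 1*8 + 1 = 9, q_1 = 1*1 + 0 = 1.
  i=2: a_2=2, p_2 = 2*9 + 8 = 26, q_2 = 2*1 + 1 = 3.
  i=3: a_3=4, p_3 = 4*26 + 9 = 113, q_3 = 4*3 + 1 = 13.
  i=4: a_4=1, p_4 = 1*113 + 26 = 139, q_4 = 1*13 + 3 = 16.
  i=5: a_5=1, p_5 = 1*139 + 113 = 252, q_5 = 1*16 + 13 = 29.
  i=6: a_6=5, p_6 = 5*252 + 139 = 1399, q_6 = 5*29 + 16 = 161.
q_6 = 161 > 42, so the last convergent with denominator <= 42 is p_5/q_5 = 252/29.
The closest fraction with denominator <= 42 is either p_5/q_5 or the intermediate fraction (k*p_5 + p_4)/(k*q_5 + q_4) with the largest k >= 1 whose denominator stays <= 42; these approach x as k grows, and every other convergent or intermediate fraction in range is farther away.
Largest k: floor((42 - q_4)/q_5) = floor((42 - 16)/29) = 0.
Since k = 0, no intermediate fraction beyond p_5/q_5 has denominator <= 42, so the convergent 252/29 is the closest (its error is |1399*29 - 252*161|/(161*29) = 1/4669).

252/29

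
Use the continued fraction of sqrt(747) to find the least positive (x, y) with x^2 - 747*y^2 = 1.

(x, y) = (82, 3)

First expand sqrt(747) as a continued fraction. With x_i = (sqrt(747) + m_i)/d_i and (m_0, d_0) = (0, 1): a_0 = floor(sqrt(747)) = 27, since 27^2 = 729 <= 747 < 784 = 28^2.
Iterate m_{i+1} = d_i*a_i - m_i, d_{i+1} = (747 - m_{i+1}^2)/d_i, a_{i+1} = floor((a_0 + m_{i+1})/d_{i+1}):
  m_1 = 1*27 - 0 = 27, d_1 = (747 - 27^2)/1 = 18/1 = 18, a_1 = floor((27 + 27)/18) = 3.
  m_2 = 18*3 - 27 = 27, d_2 = (747 - 27^2)/18 = 18/18 = 1, a_2 = floor((27 + 27)/1) = 54.
  m_3 = 1*54 - 27 = 27, d_3 = (747 - 27^2)/1 = 18/1 = 18: (m_3, d_3) = (m_1, d_1) = (27, 18), so from here the quotients repeat a_1, a_2; the period length is 2.
So sqrt(747) = [27; (3, 54)] with period length k = 2.
k is even, so the fundamental solution of x^2 - 747y^2 = 1 is (p_{k-1}, q_{k-1}) = (p_1, q_1); compute convergents through index 1.
Convergents (p_i = a_i*p_{i-1} + p_{i-2}, q_i = a_i*q_{i-1} + q_{i-2} with p_{-2}=0, p_{-1}=1, q_{-2}=1, q_{-1}=0):
  i=0: a_0=27, p_0 = 27*1 + 0 = 27, q_0 = 27*0 + 1 = 1.
  i=1: a_1=3, p_1 = 3*27 + 1 = 82, q_1 = 3*1 + 0 = 3.
Check: 82^2 - 747*3^2 = 6724 - 6723 = 1, so (x, y) = (82, 3) solves the equation, and by the theorem it is the least positive solution.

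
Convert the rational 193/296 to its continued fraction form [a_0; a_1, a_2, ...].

[0; 1, 1, 1, 6, 1, 12]

Run the Euclidean algorithm on 193 and 296; the successive quotients are the partial quotients a_0, a_1, ... (each step inverts the fractional part left over by the previous one):
  193 = 0*296 + 193, so a_0 = 0.
  296 = 1*193 + 103, so a_1 = 1.
  193 = 1*103 + 90, so a_2 = 1.
  103 = 1*90 + 13, so a_3 = 1.
  90 = 6*13 + 12, so a_4 = 6.
  13 = 1*12 + 1, so a_5 = 1.
  12 = 12*1 + 0, so a_6 = 12.
The remainder reaches 0 after 7 divisions, so the expansion has 7 partial quotients, read off in order.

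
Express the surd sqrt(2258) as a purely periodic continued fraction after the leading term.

[47; (1, 1, 13, 13, 1, 1, 94)]

Write x_i = (sqrt(2258) + m_i)/d_i with (m_0, d_0) = (0, 1). a_0 = floor(sqrt(2258)) = 47, since 47^2 = 2209 <= 2258 < 2304 = 48^2.
Iterate m_{i+1} = d_i*a_i - m_i, d_{i+1} = (2258 - m_{i+1}^2)/d_i, a_{i+1} = floor((a_0 + m_{i+1})/d_{i+1}):
  m_1 = 1*47 - 0 = 47, d_1 = (2258 - 47^2)/1 = 49/1 = 49, a_1 = floor((47 + 47)/49) = 1.
  m_2 = 49*1 - 47 = 2, d_2 = (2258 - 2^2)/49 = 2254/49 = 46, a_2 = floor((47 + 2)/46) = 1.
  m_3 = 46*1 - 2 = 44, d_3 = (2258 - 44^2)/46 = 322/46 = 7, a_3 = floor((47 + 44)/7) = 13.
  m_4 = 7*13 - 44 = 47, d_4 = (2258 - 47^2)/7 = 49/7 = 7, a_4 = floor((47 + 47)/7) = 13.
  m_5 = 7*13 - 47 = 44, d_5 = (2258 - 44^2)/7 = 322/7 = 46, a_5 = floor((47 + 44)/46) = 1.
  m_6 = 46*1 - 44 = 2, d_6 = (2258 - 2^2)/46 = 2254/46 = 49, a_6 = floor((47 + 2)/49) = 1.
  m_7 = 49*1 - 2 = 47, d_7 = (2258 - 47^2)/49 = 49/49 = 1, a_7 = floor((47 + 47)/1) = 94.
  m_8 = 1*94 - 47 = 47, d_8 = (2258 - 47^2)/1 = 49/1 = 49: (m_8, d_8) = (m_1, d_1) = (47, 49), so from here the quotients repeat a_1, ..., a_7; the period length is 7.
Hence the expansion of sqrt(2258) is a_0 = 47 followed by the repeating block 1, 1, 13, 13, 1, 1, 94 (period 7).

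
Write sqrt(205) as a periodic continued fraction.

[14; (3, 6, 1, 4, 1, 6, 3, 28)]

Write x_i = (sqrt(205) + m_i)/d_i with (m_0, d_0) = (0, 1). a_0 = floor(sqrt(205)) = 14, since 14^2 = 196 <= 205 < 225 = 15^2.
Iterate m_{i+1} = d_i*a_i - m_i, d_{i+1} = (205 - m_{i+1}^2)/d_i, a_{i+1} = floor((a_0 + m_{i+1})/d_{i+1}):
  m_1 = 1*14 - 0 = 14, d_1 = (205 - 14^2)/1 = 9/1 = 9, a_1 = floor((14 + 14)/9) = 3.
  m_2 = 9*3 - 14 = 13, d_2 = (205 - 13^2)/9 = 36/9 = 4, a_2 = floor((14 + 13)/4) = 6.
  m_3 = 4*6 - 13 = 11, d_3 = (205 - 11^2)/4 = 84/4 = 21, a_3 = floor((14 + 11)/21) = 1.
  m_4 = 21*1 - 11 = 10, d_4 = (205 - 10^2)/21 = 105/21 = 5, a_4 = floor((14 + 10)/5) = 4.
  m_5 = 5*4 - 10 = 10, d_5 = (205 - 10^2)/5 = 105/5 = 21, a_5 = floor((14 + 10)/21) = 1.
  m_6 = 21*1 - 10 = 11, d_6 = (205 - 11^2)/21 = 84/21 = 4, a_6 = floor((14 + 11)/4) = 6.
  m_7 = 4*6 - 11 = 13, d_7 = (205 - 13^2)/4 = 36/4 = 9, a_7 = floor((14 + 13)/9) = 3.
  m_8 = 9*3 - 13 = 14, d_8 = (205 - 14^2)/9 = 9/9 = 1, a_8 = floor((14 + 14)/1) = 28.
  m_9 = 1*28 - 14 = 14, d_9 = (205 - 14^2)/1 = 9/1 = 9: (m_9, d_9) = (m_1, d_1) = (14, 9), so from here the quotients repeat a_1, ..., a_8; the period length is 8.
Hence the expansion of sqrt(205) is a_0 = 14 followed by the repeating block 3, 6, 1, 4, 1, 6, 3, 28 (period 8).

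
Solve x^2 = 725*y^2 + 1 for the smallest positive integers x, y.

First expand sqrt(725) as a continued fraction. With x_i = (sqrt(725) + m_i)/d_i and (m_0, d_0) = (0, 1): a_0 = floor(sqrt(725)) = 26, since 26^2 = 676 <= 725 < 729 = 27^2.
Iterate m_{i+1} = d_i*a_i - m_i, d_{i+1} = (725 - m_{i+1}^2)/d_i, a_{i+1} = floor((a_0 + m_{i+1})/d_{i+1}):
  m_1 = 1*26 - 0 = 26, d_1 = (725 - 26^2)/1 = 49/1 = 49, a_1 = floor((26 + 26)/49) = 1.
  m_2 = 49*1 - 26 = 23, d_2 = (725 - 23^2)/49 = 196/49 = 4, a_2 = floor((26 + 23)/4) = 12.
  m_3 = 4*12 - 23 = 25, d_3 = (725 - 25^2)/4 = 100/4 = 25, a_3 = floor((26 + 25)/25) = 2.
  m_4 = 25*2 - 25 = 25, d_4 = (725 - 25^2)/25 = 100/25 = 4, a_4 = floor((26 + 25)/4) = 12.
  m_5 = 4*12 - 25 = 23, d_5 = (725 - 23^2)/4 = 196/4 = 49, a_5 = floor((26 + 23)/49) = 1.
  m_6 = 49*1 - 23 = 26, d_6 = (725 - 26^2)/49 = 49/49 = 1, a_6 = floor((26 + 26)/1) = 52.
  m_7 = 1*52 - 26 = 26, d_7 = (725 - 26^2)/1 = 49/1 = 49: (m_7, d_7) = (m_1, d_1) = (26, 49), so from here the quotients repeat a_1, ..., a_6; the period length is 6.
So sqrt(725) = [26; (1, 12, 2, 12, 1, 52)] with period length k = 6.
k is even, so the fundamental solution of x^2 - 725y^2 = 1 is (p_{k-1}, q_{k-1}) = (p_5, q_5); compute convergents through index 5.
Convergents (p_i = a_i*p_{i-1} + p_{i-2}, q_i = a_i*q_{i-1} + q_{i-2} with p_{-2}=0, p_{-1}=1, q_{-2}=1, q_{-1}=0):
  i=0: a_0=26, p_0 = 26*1 + 0 = 26, q_0 = 26*0 + 1 = 1.
  i=1: a_1=1, p_1 = 1*26 + 1 = 27, q_1 = 1*1 + 0 = 1.
  i=2: a_2=12, p_2 = 12*27 + 26 = 350, q_2 = 12*1 + 1 = 13.
  i=3: a_3=2, p_3 = 2*350 + 27 = 727, q_3 = 2*13 + 1 = 27.
  i=4: a_4=12, p_4 = 12*727 + 350 = 9074, q_4 = 12*27 + 13 = 337.
  i=5: a_5=1, p_5 = 1*9074 + 727 = 9801, q_5 = 1*337 + 27 = 364.
Check: 9801^2 - 725*364^2 = 96059601 - 96059600 = 1, so (x, y) = (9801, 364) solves the equation, and by the theorem it is the least positive solution.

(x, y) = (9801, 364)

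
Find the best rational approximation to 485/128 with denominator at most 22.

Expand x = 485/128 as a continued fraction with the Euclidean algorithm:
  485 = 3*128 + 101, so a_0 = 3.
  128 = 1*101 + 27, so a_1 = 1.
  101 = 3*27 + 20, so a_2 = 3.
  27 = 1*20 + 7, so a_3 = 1.
  20 = 2*7 + 6, so a_4 = 2.
  7 = 1*6 + 1, so a_5 = 1.
  6 = 6*1 + 0, so a_6 = 6.
so x = [3; 1, 3, 1, 2, 1, 6].
Convergents (p_i = a_i*p_{i-1} + p_{i-2}, q_i = a_i*q_{i-1} + q_{i-2} with p_{-2}=0, p_{-1}=1, q_{-2}=1, q_{-1}=0), until the denominator exceeds 22:
  i=0: a_0=3, p_0 = 3*1 + 0 = 3, q_0 = 3*0 + 1 = 1.
  i=1: a_1=1, p_1 = 1*3 + 1 = 4, q_1 = 1*1 + 0 = 1.
  i=2: a_2=3, p_2 = 3*4 + 3 = 15, q_2 = 3*1 + 1 = 4.
  i=3: a_3=1, p_3 = 1*15 + 4 = 19, q_3 = 1*4 + 1 = 5.
  i=4: a_4=2, p_4 = 2*19 + 15 = 53, q_4 = 2*5 + 4 = 14.
  i=5: a_5=1, p_5 = 1*53 + 19 = 72, q_5 = 1*14 + 5 = 19.
  i=6: a_6=6, p_6 = 6*72 + 53 = 485, q_6 = 6*19 + 14 = 128.
q_6 = 128 > 22, so the last convergent with denominator <= 22 is p_5/q_5 = 72/19.
The closest fraction with denominator <= 22 is either p_5/q_5 or the intermediate fraction (k*p_5 + p_4)/(k*q_5 + q_4) with the largest k >= 1 whose denominator stays <= 22; these approach x as k grows, and every other convergent or intermediate fraction in range is farther away.
Largest k: floor((22 - q_4)/q_5) = floor((22 - 14)/19) = 0.
Since k = 0, no intermediate fraction beyond p_5/q_5 has denominator <= 22, so the convergent 72/19 is the closest (its error is |485*19 - 72*128|/(128*19) = 1/2432).

72/19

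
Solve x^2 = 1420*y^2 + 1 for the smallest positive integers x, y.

(x, y) = (954809, 25338)

First expand sqrt(1420) as a continued fraction. With x_i = (sqrt(1420) + m_i)/d_i and (m_0, d_0) = (0, 1): a_0 = floor(sqrt(1420)) = 37, since 37^2 = 1369 <= 1420 < 1444 = 38^2.
Iterate m_{i+1} = d_i*a_i - m_i, d_{i+1} = (1420 - m_{i+1}^2)/d_i, a_{i+1} = floor((a_0 + m_{i+1})/d_{i+1}):
  m_1 = 1*37 - 0 = 37, d_1 = (1420 - 37^2)/1 = 51/1 = 51, a_1 = floor((37 + 37)/51) = 1.
  m_2 = 51*1 - 37 = 14, d_2 = (1420 - 14^2)/51 = 1224/51 = 24, a_2 = floor((37 + 14)/24) = 2.
  m_3 = 24*2 - 14 = 34, d_3 = (1420 - 34^2)/24 = 264/24 = 11, a_3 = floor((37 + 34)/11) = 6.
  m_4 = 11*6 - 34 = 32, d_4 = (1420 - 32^2)/11 = 396/11 = 36, a_4 = floor((37 + 32)/36) = 1.
  m_5 = 36*1 - 32 = 4, d_5 = (1420 - 4^2)/36 = 1404/36 = 39, a_5 = floor((37 + 4)/39) = 1.
  m_6 = 39*1 - 4 = 35, d_6 = (1420 - 35^2)/39 = 195/39 = 5, a_6 = floor((37 + 35)/5) = 14.
  m_7 = 5*14 - 35 = 35, d_7 = (1420 - 35^2)/5 = 195/5 = 39, a_7 = floor((37 + 35)/39) = 1.
  m_8 = 39*1 - 35 = 4, d_8 = (1420 - 4^2)/39 = 1404/39 = 36, a_8 = floor((37 + 4)/36) = 1.
  m_9 = 36*1 - 4 = 32, d_9 = (1420 - 32^2)/36 = 396/36 = 11, a_9 = floor((37 + 32)/11) = 6.
  m_10 = 11*6 - 32 = 34, d_10 = (1420 - 34^2)/11 = 264/11 = 24, a_10 = floor((37 + 34)/24) = 2.
  m_11 = 24*2 - 34 = 14, d_11 = (1420 - 14^2)/24 = 1224/24 = 51, a_11 = floor((37 + 14)/51) = 1.
  m_12 = 51*1 - 14 = 37, d_12 = (1420 - 37^2)/51 = 51/51 = 1, a_12 = floor((37 + 37)/1) = 74.
  m_13 = 1*74 - 37 = 37, d_13 = (1420 - 37^2)/1 = 51/1 = 51: (m_13, d_13) = (m_1, d_1) = (37, 51), so from here the quotients repeat a_1, ..., a_12; the period length is 12.
So sqrt(1420) = [37; (1, 2, 6, 1, 1, 14, 1, 1, 6, 2, 1, 74)] with period length k = 12.
k is even, so the fundamental solution of x^2 - 1420y^2 = 1 is (p_{k-1}, q_{k-1}) = (p_11, q_11); compute convergents through index 11.
Convergents (p_i = a_i*p_{i-1} + p_{i-2}, q_i = a_i*q_{i-1} + q_{i-2} with p_{-2}=0, p_{-1}=1, q_{-2}=1, q_{-1}=0):
  i=0: a_0=37, p_0 = 37*1 + 0 = 37, q_0 = 37*0 + 1 = 1.
  i=1: a_1=1, p_1 = 1*37 + 1 = 38, q_1 = 1*1 + 0 = 1.
  i=2: a_2=2, p_2 = 2*38 + 37 = 113, q_2 = 2*1 + 1 = 3.
  i=3: a_3=6, p_3 = 6*113 + 38 = 716, q_3 = 6*3 + 1 = 19.
  i=4: a_4=1, p_4 = 1*716 + 113 = 829, q_4 = 1*19 + 3 = 22.
  i=5: a_5=1, p_5 = 1*829 + 716 = 1545, q_5 = 1*22 + 19 = 41.
  i=6: a_6=14, p_6 = 14*1545 + 829 = 22459, q_6 = 14*41 + 22 = 596.
  i=7: a_7=1, p_7 = 1*22459 + 1545 = 24004, q_7 = 1*596 + 41 = 637.
  i=8: a_8=1, p_8 = 1*24004 + 22459 = 46463, q_8 = 1*637 + 596 = 1233.
  i=9: a_9=6, p_9 = 6*46463 + 24004 = 302782, q_9 = 6*1233 + 637 = 8035.
  i=10: a_10=2, p_10 = 2*302782 + 46463 = 652027, q_10 = 2*8035 + 1233 = 17303.
  i=11: a_11=1, p_11 = 1*652027 + 302782 = 954809, q_11 = 1*17303 + 8035 = 25338.
Check: 954809^2 - 1420*25338^2 = 911660226481 - 911660226480 = 1, so (x, y) = (954809, 25338) solves the equation, and by the theorem it is the least positive solution.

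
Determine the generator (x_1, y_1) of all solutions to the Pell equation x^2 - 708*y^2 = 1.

First expand sqrt(708) as a continued fraction. With x_i = (sqrt(708) + m_i)/d_i and (m_0, d_0) = (0, 1): a_0 = floor(sqrt(708)) = 26, since 26^2 = 676 <= 708 < 729 = 27^2.
Iterate m_{i+1} = d_i*a_i - m_i, d_{i+1} = (708 - m_{i+1}^2)/d_i, a_{i+1} = floor((a_0 + m_{i+1})/d_{i+1}):
  m_1 = 1*26 - 0 = 26, d_1 = (708 - 26^2)/1 = 32/1 = 32, a_1 = floor((26 + 26)/32) = 1.
  m_2 = 32*1 - 26 = 6, d_2 = (708 - 6^2)/32 = 672/32 = 21, a_2 = floor((26 + 6)/21) = 1.
  m_3 = 21*1 - 6 = 15, d_3 = (708 - 15^2)/21 = 483/21 = 23, a_3 = floor((26 + 15)/23) = 1.
  m_4 = 23*1 - 15 = 8, d_4 = (708 - 8^2)/23 = 644/23 = 28, a_4 = floor((26 + 8)/28) = 1.
  m_5 = 28*1 - 8 = 20, d_5 = (708 - 20^2)/28 = 308/28 = 11, a_5 = floor((26 + 20)/11) = 4.
  m_6 = 11*4 - 20 = 24, d_6 = (708 - 24^2)/11 = 132/11 = 12, a_6 = floor((26 + 24)/12) = 4.
  m_7 = 12*4 - 24 = 24, d_7 = (708 - 24^2)/12 = 132/12 = 11, a_7 = floor((26 + 24)/11) = 4.
  m_8 = 11*4 - 24 = 20, d_8 = (708 - 20^2)/11 = 308/11 = 28, a_8 = floor((26 + 20)/28) = 1.
  m_9 = 28*1 - 20 = 8, d_9 = (708 - 8^2)/28 = 644/28 = 23, a_9 = floor((26 + 8)/23) = 1.
  m_10 = 23*1 - 8 = 15, d_10 = (708 - 15^2)/23 = 483/23 = 21, a_10 = floor((26 + 15)/21) = 1.
  m_11 = 21*1 - 15 = 6, d_11 = (708 - 6^2)/21 = 672/21 = 32, a_11 = floor((26 + 6)/32) = 1.
  m_12 = 32*1 - 6 = 26, d_12 = (708 - 26^2)/32 = 32/32 = 1, a_12 = floor((26 + 26)/1) = 52.
  m_13 = 1*52 - 26 = 26, d_13 = (708 - 26^2)/1 = 32/1 = 32: (m_13, d_13) = (m_1, d_1) = (26, 32), so from here the quotients repeat a_1, ..., a_12; the period length is 12.
So sqrt(708) = [26; (1, 1, 1, 1, 4, 4, 4, 1, 1, 1, 1, 52)] with period length k = 12.
k is even, so the fundamental solution of x^2 - 708y^2 = 1 is (p_{k-1}, q_{k-1}) = (p_11, q_11); compute convergents through index 11.
Convergents (p_i = a_i*p_{i-1} + p_{i-2}, q_i = a_i*q_{i-1} + q_{i-2} with p_{-2}=0, p_{-1}=1, q_{-2}=1, q_{-1}=0):
  i=0: a_0=26, p_0 = 26*1 + 0 = 26, q_0 = 26*0 + 1 = 1.
  i=1: a_1=1, p_1 = 1*26 + 1 = 27, q_1 = 1*1 + 0 = 1.
  i=2: a_2=1, p_2 = 1*27 + 26 = 53, q_2 = 1*1 + 1 = 2.
  i=3: a_3=1, p_3 = 1*53 + 27 = 80, q_3 = 1*2 + 1 = 3.
  i=4: a_4=1, p_4 = 1*80 + 53 = 133, q_4 = 1*3 + 2 = 5.
  i=5: a_5=4, p_5 = 4*133 + 80 = 612, q_5 = 4*5 + 3 = 23.
  i=6: a_6=4, p_6 = 4*612 + 133 = 2581, q_6 = 4*23 + 5 = 97.
  i=7: a_7=4, p_7 = 4*2581 + 612 = 10936, q_7 = 4*97 + 23 = 411.
  i=8: a_8=1, p_8 = 1*10936 + 2581 = 13517, q_8 = 1*411 + 97 = 508.
  i=9: a_9=1, p_9 = 1*13517 + 10936 = 24453, q_9 = 1*508 + 411 = 919.
  i=10: a_10=1, p_10 = 1*24453 + 13517 = 37970, q_10 = 1*919 + 508 = 1427.
  i=11: a_11=1, p_11 = 1*37970 + 24453 = 62423, q_11 = 1*1427 + 919 = 2346.
Check: 62423^2 - 708*2346^2 = 3896630929 - 3896630928 = 1, so (x, y) = (62423, 2346) solves the equation, and by the theorem it is the least positive solution.

(x, y) = (62423, 2346)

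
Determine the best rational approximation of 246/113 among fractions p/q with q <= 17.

Expand x = 246/113 as a continued fraction with the Euclidean algorithm:
  246 = 2*113 + 20, so a_0 = 2.
  113 = 5*20 + 13, so a_1 = 5.
  20 = 1*13 + 7, so a_2 = 1.
  13 = 1*7 + 6, so a_3 = 1.
  7 = 1*6 + 1, so a_4 = 1.
  6 = 6*1 + 0, so a_5 = 6.
so x = [2; 5, 1, 1, 1, 6].
Convergents (p_i = a_i*p_{i-1} + p_{i-2}, q_i = a_i*q_{i-1} + q_{i-2} with p_{-2}=0, p_{-1}=1, q_{-2}=1, q_{-1}=0), until the denominator exceeds 17:
  i=0: a_0=2, p_0 = 2*1 + 0 = 2, q_0 = 2*0 + 1 = 1.
  i=1: a_1=5, p_1 = 5*2 + 1 = 11, q_1 = 5*1 + 0 = 5.
  i=2: a_2=1, p_2 = 1*11 + 2 = 13, q_2 = 1*5 + 1 = 6.
  i=3: a_3=1, p_3 = 1*13 + 11 = 24, q_3 = 1*6 + 5 = 11.
  i=4: a_4=1, p_4 = 1*24 + 13 = 37, q_4 = 1*11 + 6 = 17.
  i=5: a_5=6, p_5 = 6*37 + 24 = 246, q_5 = 6*17 + 11 = 113.
q_5 = 113 > 17, so the last convergent with denominator <= 17 is p_4/q_4 = 37/17.
The closest fraction with denominator <= 17 is either p_4/q_4 or the intermediate fraction (k*p_4 + p_3)/(k*q_4 + q_3) with the largest k >= 1 whose denominator stays <= 17; these approach x as k grows, and every other convergent or intermediate fraction in range is farther away.
Largest k: floor((17 - q_3)/q_4) = floor((17 - 11)/17) = 0.
Since k = 0, no intermediate fraction beyond p_4/q_4 has denominator <= 17, so the convergent 37/17 is the closest (its error is |246*17 - 37*113|/(113*17) = 1/1921).

37/17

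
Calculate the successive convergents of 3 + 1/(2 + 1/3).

3/1, 7/2, 24/7

Using the convergent recurrence p_i = a_i*p_{i-1} + p_{i-2}, q_i = a_i*q_{i-1} + q_{i-2} with p_{-2}=0, p_{-1}=1, q_{-2}=1, q_{-1}=0:
  i=0: a_0=3, p_0 = 3*1 + 0 = 3, q_0 = 3*0 + 1 = 1.
  i=1: a_1=2, p_1 = 2*3 + 1 = 7, q_1 = 2*1 + 0 = 2.
  i=2: a_2=3, p_2 = 3*7 + 3 = 24, q_2 = 3*2 + 1 = 7.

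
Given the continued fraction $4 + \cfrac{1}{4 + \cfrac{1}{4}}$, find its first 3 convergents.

4/1, 17/4, 72/17

Using the convergent recurrence p_i = a_i*p_{i-1} + p_{i-2}, q_i = a_i*q_{i-1} + q_{i-2} with p_{-2}=0, p_{-1}=1, q_{-2}=1, q_{-1}=0:
  i=0: a_0=4, p_0 = 4*1 + 0 = 4, q_0 = 4*0 + 1 = 1.
  i=1: a_1=4, p_1 = 4*4 + 1 = 17, q_1 = 4*1 + 0 = 4.
  i=2: a_2=4, p_2 = 4*17 + 4 = 72, q_2 = 4*4 + 1 = 17.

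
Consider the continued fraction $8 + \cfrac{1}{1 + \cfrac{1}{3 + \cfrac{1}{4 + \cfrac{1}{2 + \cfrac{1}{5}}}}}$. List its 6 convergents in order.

8/1, 9/1, 35/4, 149/17, 333/38, 1814/207

Using the convergent recurrence p_i = a_i*p_{i-1} + p_{i-2}, q_i = a_i*q_{i-1} + q_{i-2} with p_{-2}=0, p_{-1}=1, q_{-2}=1, q_{-1}=0:
  i=0: a_0=8, p_0 = 8*1 + 0 = 8, q_0 = 8*0 + 1 = 1.
  i=1: a_1=1, p_1 = 1*8 + 1 = 9, q_1 = 1*1 + 0 = 1.
  i=2: a_2=3, p_2 = 3*9 + 8 = 35, q_2 = 3*1 + 1 = 4.
  i=3: a_3=4, p_3 = 4*35 + 9 = 149, q_3 = 4*4 + 1 = 17.
  i=4: a_4=2, p_4 = 2*149 + 35 = 333, q_4 = 2*17 + 4 = 38.
  i=5: a_5=5, p_5 = 5*333 + 149 = 1814, q_5 = 5*38 + 17 = 207.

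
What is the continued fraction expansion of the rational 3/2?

[1; 2]

Run the Euclidean algorithm on 3 and 2; the successive quotients are the partial quotients a_0, a_1, ... (each step inverts the fractional part left over by the previous one):
  3 = 1*2 + 1, so a_0 = 1.
  2 = 2*1 + 0, so a_1 = 2.
The remainder reaches 0 after 2 divisions, so the expansion has 2 partial quotients, read off in order.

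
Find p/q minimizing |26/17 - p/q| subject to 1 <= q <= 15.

Expand x = 26/17 as a continued fraction with the Euclidean algorithm:
  26 = 1*17 + 9, so a_0 = 1.
  17 = 1*9 + 8, so a_1 = 1.
  9 = 1*8 + 1, so a_2 = 1.
  8 = 8*1 + 0, so a_3 = 8.
so x = [1; 1, 1, 8].
Convergents (p_i = a_i*p_{i-1} + p_{i-2}, q_i = a_i*q_{i-1} + q_{i-2} with p_{-2}=0, p_{-1}=1, q_{-2}=1, q_{-1}=0), until the denominator exceeds 15:
  i=0: a_0=1, p_0 = 1*1 + 0 = 1, q_0 = 1*0 + 1 = 1.
  i=1: a_1=1, p_1 = 1*1 + 1 = 2, q_1 = 1*1 + 0 = 1.
  i=2: a_2=1, p_2 = 1*2 + 1 = 3, q_2 = 1*1 + 1 = 2.
  i=3: a_3=8, p_3 = 8*3 + 2 = 26, q_3 = 8*2 + 1 = 17.
q_3 = 17 > 15, so the last convergent with denominator <= 15 is p_2/q_2 = 3/2.
The closest fraction with denominator <= 15 is either p_2/q_2 or the intermediate fraction (k*p_2 + p_1)/(k*q_2 + q_1) with the largest k >= 1 whose denominator stays <= 15; these approach x as k grows, and every other convergent or intermediate fraction in range is farther away.
Largest k: floor((15 - q_1)/q_2) = floor((15 - 1)/2) = 7.
That gives (7*3 + 2)/(7*2 + 1) = 23/15.
Compare the errors: |x - 3/2| = |26*2 - 3*17|/(17*2) = 1/34, and |x - 23/15| = |26*15 - 23*17|/(17*15) = 1/255.
Cross-multiplying, 1*34 = 34 < 255 = 1*255, so 1/255 is smaller: the intermediate fraction 23/15 is closer to x than 3/2.

23/15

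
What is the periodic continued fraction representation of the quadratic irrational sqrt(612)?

[24; (1, 2, 1, 4, 1, 2, 1, 48)]

Write x_i = (sqrt(612) + m_i)/d_i with (m_0, d_0) = (0, 1). a_0 = floor(sqrt(612)) = 24, since 24^2 = 576 <= 612 < 625 = 25^2.
Iterate m_{i+1} = d_i*a_i - m_i, d_{i+1} = (612 - m_{i+1}^2)/d_i, a_{i+1} = floor((a_0 + m_{i+1})/d_{i+1}):
  m_1 = 1*24 - 0 = 24, d_1 = (612 - 24^2)/1 = 36/1 = 36, a_1 = floor((24 + 24)/36) = 1.
  m_2 = 36*1 - 24 = 12, d_2 = (612 - 12^2)/36 = 468/36 = 13, a_2 = floor((24 + 12)/13) = 2.
  m_3 = 13*2 - 12 = 14, d_3 = (612 - 14^2)/13 = 416/13 = 32, a_3 = floor((24 + 14)/32) = 1.
  m_4 = 32*1 - 14 = 18, d_4 = (612 - 18^2)/32 = 288/32 = 9, a_4 = floor((24 + 18)/9) = 4.
  m_5 = 9*4 - 18 = 18, d_5 = (612 - 18^2)/9 = 288/9 = 32, a_5 = floor((24 + 18)/32) = 1.
  m_6 = 32*1 - 18 = 14, d_6 = (612 - 14^2)/32 = 416/32 = 13, a_6 = floor((24 + 14)/13) = 2.
  m_7 = 13*2 - 14 = 12, d_7 = (612 - 12^2)/13 = 468/13 = 36, a_7 = floor((24 + 12)/36) = 1.
  m_8 = 36*1 - 12 = 24, d_8 = (612 - 24^2)/36 = 36/36 = 1, a_8 = floor((24 + 24)/1) = 48.
  m_9 = 1*48 - 24 = 24, d_9 = (612 - 24^2)/1 = 36/1 = 36: (m_9, d_9) = (m_1, d_1) = (24, 36), so from here the quotients repeat a_1, ..., a_8; the period length is 8.
Hence the expansion of sqrt(612) is a_0 = 24 followed by the repeating block 1, 2, 1, 4, 1, 2, 1, 48 (period 8).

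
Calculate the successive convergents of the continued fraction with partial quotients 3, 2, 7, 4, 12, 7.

Using the convergent recurrence p_i = a_i*p_{i-1} + p_{i-2}, q_i = a_i*q_{i-1} + q_{i-2} with p_{-2}=0, p_{-1}=1, q_{-2}=1, q_{-1}=0:
  i=0: a_0=3, p_0 = 3*1 + 0 = 3, q_0 = 3*0 + 1 = 1.
  i=1: a_1=2, p_1 = 2*3 + 1 = 7, q_1 = 2*1 + 0 = 2.
  i=2: a_2=7, p_2 = 7*7 + 3 = 52, q_2 = 7*2 + 1 = 15.
  i=3: a_3=4, p_3 = 4*52 + 7 = 215, q_3 = 4*15 + 2 = 62.
  i=4: a_4=12, p_4 = 12*215 + 52 = 2632, q_4 = 12*62 + 15 = 759.
  i=5: a_5=7, p_5 = 7*2632 + 215 = 18639, q_5 = 7*759 + 62 = 5375.

3/1, 7/2, 52/15, 215/62, 2632/759, 18639/5375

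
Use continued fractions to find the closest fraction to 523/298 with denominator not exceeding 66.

86/49

Expand x = 523/298 as a continued fraction with the Euclidean algorithm:
  523 = 1*298 + 225, so a_0 = 1.
  298 = 1*225 + 73, so a_1 = 1.
  225 = 3*73 + 6, so a_2 = 3.
  73 = 12*6 + 1, so a_3 = 12.
  6 = 6*1 + 0, so a_4 = 6.
so x = [1; 1, 3, 12, 6].
Convergents (p_i = a_i*p_{i-1} + p_{i-2}, q_i = a_i*q_{i-1} + q_{i-2} with p_{-2}=0, p_{-1}=1, q_{-2}=1, q_{-1}=0), until the denominator exceeds 66:
  i=0: a_0=1, p_0 = 1*1 + 0 = 1, q_0 = 1*0 + 1 = 1.
  i=1: a_1=1, p_1 = 1*1 + 1 = 2, q_1 = 1*1 + 0 = 1.
  i=2: a_2=3, p_2 = 3*2 + 1 = 7, q_2 = 3*1 + 1 = 4.
  i=3: a_3=12, p_3 = 12*7 + 2 = 86, q_3 = 12*4 + 1 = 49.
  i=4: a_4=6, p_4 = 6*86 + 7 = 523, q_4 = 6*49 + 4 = 298.
q_4 = 298 > 66, so the last convergent with denominator <= 66 is p_3/q_3 = 86/49.
The closest fraction with denominator <= 66 is either p_3/q_3 or the intermediate fraction (k*p_3 + p_2)/(k*q_3 + q_2) with the largest k >= 1 whose denominator stays <= 66; these approach x as k grows, and every other convergent or intermediate fraction in range is farther away.
Largest k: floor((66 - q_2)/q_3) = floor((66 - 4)/49) = 1.
That gives (1*86 + 7)/(1*49 + 4) = 93/53.
Compare the errors: |x - 86/49| = |523*49 - 86*298|/(298*49) = 1/14602, and |x - 93/53| = |523*53 - 93*298|/(298*53) = 5/15794.
Cross-multiplying, 1*15794 = 15794 < 73010 = 5*14602, so 1/14602 is smaller: the convergent 86/49 is closer to x than 93/53.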